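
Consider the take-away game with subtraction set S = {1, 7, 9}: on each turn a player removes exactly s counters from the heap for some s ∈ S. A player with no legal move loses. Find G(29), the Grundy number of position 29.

1

n :  0  1  2  3  4  5  6  7  8  9 10 11 12 13 14 15 16 17 18 19 20 21 22 23 24 25 26 27 28 29
G :  0  1  0  1  0  1  0  1  0  1  0  1  0  1  0  1  0  1  0  1  0  1  0  1  0  1  0  1  0  1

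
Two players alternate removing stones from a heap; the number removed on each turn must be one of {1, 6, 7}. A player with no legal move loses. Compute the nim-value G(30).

G(0) = 0
G(1) = mex{0} = 1
G(2) = mex{1} = 0
G(3) = mex{0} = 1
G(4) = mex{1} = 0
G(5) = mex{0} = 1
G(6) = mex{1,0} = 2
G(7) = mex{2,1,0} = 3
G(8) = mex{3,0,1} = 2
G(9) = mex{2,1,0} = 3
G(10) = mex{3,0,1} = 2
G(11) = mex{2,1,0} = 3
G(12) = mex{3,2,1} = 0
G(13) = mex{0,3,2} = 1
G(14) = mex{1,2,3} = 0
G(15) = mex{0,3,2} = 1
G(16) = mex{1,2,3} = 0
G(17) = mex{0,3,2} = 1
G(18) = mex{1,0,3} = 2
G(19) = mex{2,1,0} = 3
G(20) = mex{3,0,1} = 2
G(21) = mex{2,1,0} = 3
G(22) = mex{3,0,1} = 2
G(23) = mex{2,1,0} = 3
G(24) = mex{3,2,1} = 0
G(25) = mex{0,3,2} = 1
G(26) = mex{1,2,3} = 0
G(27) = mex{0,3,2} = 1
G(28) = mex{1,2,3} = 0
G(29) = mex{0,3,2} = 1
G(30) = mex{1,0,3} = 2

2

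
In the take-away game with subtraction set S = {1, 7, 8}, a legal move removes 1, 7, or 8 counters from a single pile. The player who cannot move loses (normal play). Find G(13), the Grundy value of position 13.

n :  0  1  2  3  4  5  6  7  8  9 10 11 12 13
G :  0  1  0  1  0  1  0  1  2  3  2  3  2  3

3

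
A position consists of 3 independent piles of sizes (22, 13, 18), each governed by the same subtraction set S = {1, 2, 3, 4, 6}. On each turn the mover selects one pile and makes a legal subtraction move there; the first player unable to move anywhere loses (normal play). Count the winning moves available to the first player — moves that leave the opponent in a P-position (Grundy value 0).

All piles use S = {1, 2, 3, 4, 6}:
G(0) = 0
G(1) = mex{0} = 1
G(2) = mex{1,0} = 2
G(3) = mex{2,1,0} = 3
G(4) = mex{3,2,1,0} = 4
G(5) = mex{4,3,2,1} = 0
G(6) = mex{0,4,3,2,0} = 1
G(7) = mex{1,0,4,3,1} = 2
G(8) = mex{2,1,0,4,2} = 3
G(9) = mex{3,2,1,0,3} = 4
G(10) = mex{4,3,2,1,4} = 0
G(11) = mex{0,4,3,2,0} = 1
G(12) = mex{1,0,4,3,1} = 2
G(13) = mex{2,1,0,4,2} = 3
G(14) = mex{3,2,1,0,3} = 4
G(15) = mex{4,3,2,1,4} = 0
G(16) = mex{0,4,3,2,0} = 1
G(17) = mex{1,0,4,3,1} = 2
G(18) = mex{2,1,0,4,2} = 3
G(19) = mex{3,2,1,0,3} = 4
G(20) = mex{4,3,2,1,4} = 0
G(21) = mex{0,4,3,2,0} = 1
G(22) = mex{1,0,4,3,1} = 2
Pile A: G(22) = 2.
Pile B: G(13) = 3.
Pile C: G(18) = 3.
Combined Grundy value = 2 ⊕ 3 ⊕ 3 = 2.
A winning move leaves total XOR = 0, i.e. changes one component's Grundy value g to g ⊕ X where X is the current total.
Pile A: need g' = 2⊕2 = 0. Options: 22−1→G=1, 22−2→G=0, 22−3→G=4, 22−4→G=3, 22−6→G=1. Hits: 1.
Pile B: need g' = 3⊕2 = 1. Options: 13−1→G=2, 13−2→G=1, 13−3→G=0, 13−4→G=4, 13−6→G=2. Hits: 1.
Pile C: need g' = 3⊕2 = 1. Options: 18−1→G=2, 18−2→G=1, 18−3→G=0, 18−4→G=4, 18−6→G=2. Hits: 1.

3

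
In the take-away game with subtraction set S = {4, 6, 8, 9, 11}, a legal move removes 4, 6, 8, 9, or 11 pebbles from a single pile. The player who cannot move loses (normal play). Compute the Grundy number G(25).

2

G(0) = 0
G(1) = mex{} = 0
G(2) = mex{} = 0
G(3) = mex{} = 0
G(4) = mex{0} = 1
G(5) = mex{0} = 1
G(6) = mex{0,0} = 1
G(7) = mex{0,0} = 1
G(8) = mex{1,0,0} = 2
G(9) = mex{1,0,0,0} = 2
G(10) = mex{1,1,0,0} = 2
G(11) = mex{1,1,0,0,0} = 2
G(12) = mex{2,1,1,0,0} = 3
G(13) = mex{2,1,1,1,0} = 3
G(14) = mex{2,2,1,1,0} = 3
G(15) = mex{2,2,1,1,1} = 0
G(16) = mex{3,2,2,1,1} = 0
G(17) = mex{3,2,2,2,1} = 0
G(18) = mex{3,3,2,2,1} = 0
G(19) = mex{0,3,2,2,2} = 1
G(20) = mex{0,3,3,2,2} = 1
G(21) = mex{0,0,3,3,2} = 1
G(22) = mex{0,0,3,3,2} = 1
G(23) = mex{1,0,0,3,3} = 2
G(24) = mex{1,0,0,0,3} = 2
G(25) = mex{1,1,0,0,3} = 2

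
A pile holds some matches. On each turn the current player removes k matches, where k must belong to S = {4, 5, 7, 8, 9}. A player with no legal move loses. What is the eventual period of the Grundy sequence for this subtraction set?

G(0) = 0
G(1) = mex{} = 0
G(2) = mex{} = 0
G(3) = mex{} = 0
G(4) = mex{0} = 1
G(5) = mex{0,0} = 1
G(6) = mex{0,0} = 1
G(7) = mex{0,0,0} = 1
G(8) = mex{1,0,0,0} = 2
G(9) = mex{1,1,0,0,0} = 2
G(10) = mex{1,1,0,0,0} = 2
G(11) = mex{1,1,1,0,0} = 2
G(12) = mex{2,1,1,1,0} = 3
G(13) = mex{2,2,1,1,1} = 0
G(14) = mex{2,2,1,1,1} = 0
G(15) = mex{2,2,2,1,1} = 0
G(16) = mex{3,2,2,2,1} = 0
G(17) = mex{0,3,2,2,2} = 1
G(18) = mex{0,0,2,2,2} = 1
G(19) = mex{0,0,3,2,2} = 1
G(20) = mex{0,0,0,3,2} = 1
G(21) = mex{1,0,0,0,3} = 2
G(22) = mex{1,1,0,0,0} = 2
G(23) = mex{1,1,0,0,0} = 2
G(24) = mex{1,1,1,0,0} = 2
G(25) = mex{2,1,1,1,0} = 3
G(26) = mex{2,2,1,1,1} = 0
G(27) = mex{2,2,1,1,1} = 0
G(n+13) = G(n) holds for n = 0,…,8 (a full window of length max(S) = 9), so the sequence is purely periodic with period 13.

13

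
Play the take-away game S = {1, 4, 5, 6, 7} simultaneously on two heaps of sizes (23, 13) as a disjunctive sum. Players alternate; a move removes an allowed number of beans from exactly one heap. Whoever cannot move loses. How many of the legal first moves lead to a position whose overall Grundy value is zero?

0

All heaps use S = {1, 4, 5, 6, 7}:
n :  0  1  2  3  4  5  6  7  8  9 10 11 12 13 14 15 16 17 18 19 20 21 22 23
G :  0  1  0  1  2  3  2  3  4  5  0  1  0  1  2  3  2  3  4  5  0  1  0  1
Heap A: G(23) = 1.
Heap B: G(13) = 1.
Combined Grundy value = 1 ⊕ 1 = 0.
A winning move leaves total XOR = 0, i.e. changes one component's Grundy value g to g ⊕ X where X is the current total.
Heap A: target g' = 1⊕0 = 1, but every legal move changes the Grundy value (mex property), so 0 moves.
Heap B: target g' = 1⊕0 = 1, but every legal move changes the Grundy value (mex property), so 0 moves.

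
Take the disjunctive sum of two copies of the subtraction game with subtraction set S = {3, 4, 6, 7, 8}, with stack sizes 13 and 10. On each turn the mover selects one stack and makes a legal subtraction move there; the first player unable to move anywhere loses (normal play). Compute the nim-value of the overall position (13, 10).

3

All stacks use S = {3, 4, 6, 7, 8}:
G(0) = 0
G(1) = mex{} = 0
G(2) = mex{} = 0
G(3) = mex{0} = 1
G(4) = mex{0,0} = 1
G(5) = mex{0,0} = 1
G(6) = mex{1,0,0} = 2
G(7) = mex{1,1,0,0} = 2
G(8) = mex{1,1,0,0,0} = 2
G(9) = mex{2,1,1,0,0} = 3
G(10) = mex{2,2,1,1,0} = 3
G(11) = mex{2,2,1,1,1} = 0
G(12) = mex{3,2,2,1,1} = 0
G(13) = mex{3,3,2,2,1} = 0
Stack A: G(13) = 0.
Stack B: G(10) = 3.
Combined Grundy value = 0 ⊕ 3 = 3.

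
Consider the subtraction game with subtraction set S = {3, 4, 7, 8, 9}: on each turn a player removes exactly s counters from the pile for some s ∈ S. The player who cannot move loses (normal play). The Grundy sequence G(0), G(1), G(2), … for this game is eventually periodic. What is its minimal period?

12

n :  0  1  2  3  4  5  6  7  8  9 10 11 12 13 14 15 16 17 18 19 20 21 22 23 24 25
G :  0  0  0  1  1  1  2  2  2  3  3  3  0  0  0  1  1  1  2  2  2  3  3  3  0  0
G(n+12) = G(n) holds for n = 0,…,8 (a full window of length max(S) = 9), so the sequence is purely periodic with period 12.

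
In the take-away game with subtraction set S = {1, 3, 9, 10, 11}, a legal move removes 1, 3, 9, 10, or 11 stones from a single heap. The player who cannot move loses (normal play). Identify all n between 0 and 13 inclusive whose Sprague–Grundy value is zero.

0, 2, 4, 6, 8

n :  0  1  2  3  4  5  6  7  8  9 10 11 12 13
G :  0  1  0  1  0  1  0  1  0  1  2  3  2  3
P-positions are exactly the n with G(n) = 0.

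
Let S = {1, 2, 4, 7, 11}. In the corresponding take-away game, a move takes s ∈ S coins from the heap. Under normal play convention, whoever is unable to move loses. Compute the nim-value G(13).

1

n :  0  1  2  3  4  5  6  7  8  9 10 11 12 13
G :  0  1  2  0  1  2  0  1  2  0  1  2  0  1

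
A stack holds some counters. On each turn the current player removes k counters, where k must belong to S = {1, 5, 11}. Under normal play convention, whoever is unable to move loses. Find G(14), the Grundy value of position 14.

0

G(0) = 0
G(1) = mex{0} = 1
G(2) = mex{1} = 0
G(3) = mex{0} = 1
G(4) = mex{1} = 0
G(5) = mex{0,0} = 1
G(6) = mex{1,1} = 0
G(7) = mex{0,0} = 1
G(8) = mex{1,1} = 0
G(9) = mex{0,0} = 1
G(10) = mex{1,1} = 0
G(11) = mex{0,0,0} = 1
G(12) = mex{1,1,1} = 0
G(13) = mex{0,0,0} = 1
G(14) = mex{1,1,1} = 0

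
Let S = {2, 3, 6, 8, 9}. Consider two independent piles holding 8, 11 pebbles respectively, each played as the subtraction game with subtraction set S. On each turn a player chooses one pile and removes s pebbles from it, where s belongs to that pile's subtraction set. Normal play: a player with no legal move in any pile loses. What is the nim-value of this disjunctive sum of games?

All piles use S = {2, 3, 6, 8, 9}:
G(0) = 0
G(1) = mex{} = 0
G(2) = mex{0} = 1
G(3) = mex{0,0} = 1
G(4) = mex{1,0} = 2
G(5) = mex{1,1} = 0
G(6) = mex{2,1,0} = 3
G(7) = mex{0,2,0} = 1
G(8) = mex{3,0,1,0} = 2
G(9) = mex{1,3,1,0,0} = 2
G(10) = mex{2,1,2,1,0} = 3
G(11) = mex{2,2,0,1,1} = 3
Pile A: G(8) = 2.
Pile B: G(11) = 3.
Combined Grundy value = 2 ⊕ 3 = 1.

1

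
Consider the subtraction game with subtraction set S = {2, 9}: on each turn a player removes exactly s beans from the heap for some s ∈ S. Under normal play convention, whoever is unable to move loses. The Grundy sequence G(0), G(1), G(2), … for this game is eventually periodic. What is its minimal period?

G(0) = 0
G(1) = mex{} = 0
G(2) = mex{0} = 1
G(3) = mex{0} = 1
G(4) = mex{1} = 0
G(5) = mex{1} = 0
G(6) = mex{0} = 1
G(7) = mex{0} = 1
G(8) = mex{1} = 0
G(9) = mex{1,0} = 2
G(10) = mex{0,0} = 1
G(11) = mex{2,1} = 0
G(12) = mex{1,1} = 0
G(13) = mex{0,0} = 1
G(14) = mex{0,0} = 1
G(15) = mex{1,1} = 0
G(16) = mex{1,1} = 0
G(17) = mex{0,0} = 1
G(18) = mex{0,2} = 1
G(19) = mex{1,1} = 0
G(20) = mex{1,0} = 2
G(21) = mex{0,0} = 1
G(22) = mex{2,1} = 0
G(23) = mex{1,1} = 0
G(n+11) = G(n) holds for n = 0,…,8 (a full window of length max(S) = 9), so the sequence is purely periodic with period 11.

11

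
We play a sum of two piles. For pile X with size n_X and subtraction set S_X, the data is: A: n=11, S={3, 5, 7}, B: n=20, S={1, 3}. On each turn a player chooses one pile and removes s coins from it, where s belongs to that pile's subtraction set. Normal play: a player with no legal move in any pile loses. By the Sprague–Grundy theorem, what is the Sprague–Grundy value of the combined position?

Pile A, S = {3, 5, 7}:
G(0) = 0
G(1) = mex{} = 0
G(2) = mex{} = 0
G(3) = mex{0} = 1
G(4) = mex{0} = 1
G(5) = mex{0,0} = 1
G(6) = mex{1,0} = 2
G(7) = mex{1,0,0} = 2
G(8) = mex{1,1,0} = 2
G(9) = mex{2,1,0} = 3
G(10) = mex{2,1,1} = 0
G(11) = mex{2,2,1} = 0
G_A(11) = 0.
Pile B, S = {1, 3}:
n :  0  1  2  3  4  5  6  7  8  9 10 11 12 13 14 15 16 17 18 19 20
G :  0  1  0  1  0  1  0  1  0  1  0  1  0  1  0  1  0  1  0  1  0
G_B(20) = 0.
Combined Grundy value = 0 ⊕ 0 = 0.

0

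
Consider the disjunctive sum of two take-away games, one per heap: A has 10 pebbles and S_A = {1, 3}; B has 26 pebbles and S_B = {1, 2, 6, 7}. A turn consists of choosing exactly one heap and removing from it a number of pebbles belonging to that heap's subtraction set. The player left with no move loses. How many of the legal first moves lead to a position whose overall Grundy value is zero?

2

Heap A, S = {1, 3}:
n :  0  1  2  3  4  5  6  7  8  9 10
G :  0  1  0  1  0  1  0  1  0  1  0
G_A(10) = 0.
Heap B, S = {1, 2, 6, 7}:
n :  0  1  2  3  4  5  6  7  8  9 10 11 12 13 14 15 16 17 18 19 20 21 22 23 24 25 26
G :  0  1  2  0  1  2  3  4  0  1  2  0  1  2  3  4  0  1  2  0  1  2  3  4  0  1  2
G_B(26) = 2.
Combined Grundy value = 0 ⊕ 2 = 2.
A winning move leaves total XOR = 0, i.e. changes one component's Grundy value g to g ⊕ X where X is the current total.
Heap A: need g' = 0⊕2 = 2. Options: 10−1→G=1, 10−3→G=1. Hits: 0.
Heap B: need g' = 2⊕2 = 0. Options: 26−1→G=1, 26−2→G=0, 26−6→G=1, 26−7→G=0. Hits: 2.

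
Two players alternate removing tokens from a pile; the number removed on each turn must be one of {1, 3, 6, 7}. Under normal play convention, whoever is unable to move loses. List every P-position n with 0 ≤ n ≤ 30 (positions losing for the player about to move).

0, 2, 4, 12, 14, 16, 24, 26, 28

G(0) = 0
G(1) = mex{0} = 1
G(2) = mex{1} = 0
G(3) = mex{0,0} = 1
G(4) = mex{1,1} = 0
G(5) = mex{0,0} = 1
G(6) = mex{1,1,0} = 2
G(7) = mex{2,0,1,0} = 3
G(8) = mex{3,1,0,1} = 2
G(9) = mex{2,2,1,0} = 3
G(10) = mex{3,3,0,1} = 2
G(11) = mex{2,2,1,0} = 3
G(12) = mex{3,3,2,1} = 0
G(13) = mex{0,2,3,2} = 1
G(14) = mex{1,3,2,3} = 0
G(15) = mex{0,0,3,2} = 1
G(16) = mex{1,1,2,3} = 0
G(17) = mex{0,0,3,2} = 1
G(18) = mex{1,1,0,3} = 2
G(19) = mex{2,0,1,0} = 3
G(20) = mex{3,1,0,1} = 2
G(21) = mex{2,2,1,0} = 3
G(22) = mex{3,3,0,1} = 2
G(23) = mex{2,2,1,0} = 3
G(24) = mex{3,3,2,1} = 0
G(25) = mex{0,2,3,2} = 1
G(26) = mex{1,3,2,3} = 0
G(27) = mex{0,0,3,2} = 1
G(28) = mex{1,1,2,3} = 0
G(29) = mex{0,0,3,2} = 1
G(30) = mex{1,1,0,3} = 2
P-positions are exactly the n with G(n) = 0.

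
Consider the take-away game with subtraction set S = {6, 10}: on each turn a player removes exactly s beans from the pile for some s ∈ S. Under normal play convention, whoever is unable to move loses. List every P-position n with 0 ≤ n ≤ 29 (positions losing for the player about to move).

0, 1, 2, 3, 4, 5, 16, 17, 18, 19, 20, 21

G(0) = 0
G(1) = mex{} = 0
G(2) = mex{} = 0
G(3) = mex{} = 0
G(4) = mex{} = 0
G(5) = mex{} = 0
G(6) = mex{0} = 1
G(7) = mex{0} = 1
G(8) = mex{0} = 1
G(9) = mex{0} = 1
G(10) = mex{0,0} = 1
G(11) = mex{0,0} = 1
G(12) = mex{1,0} = 2
G(13) = mex{1,0} = 2
G(14) = mex{1,0} = 2
G(15) = mex{1,0} = 2
G(16) = mex{1,1} = 0
G(17) = mex{1,1} = 0
G(18) = mex{2,1} = 0
G(19) = mex{2,1} = 0
G(20) = mex{2,1} = 0
G(21) = mex{2,1} = 0
G(22) = mex{0,2} = 1
G(23) = mex{0,2} = 1
G(24) = mex{0,2} = 1
G(25) = mex{0,2} = 1
G(26) = mex{0,0} = 1
G(27) = mex{0,0} = 1
G(28) = mex{1,0} = 2
G(29) = mex{1,0} = 2
P-positions are exactly the n with G(n) = 0.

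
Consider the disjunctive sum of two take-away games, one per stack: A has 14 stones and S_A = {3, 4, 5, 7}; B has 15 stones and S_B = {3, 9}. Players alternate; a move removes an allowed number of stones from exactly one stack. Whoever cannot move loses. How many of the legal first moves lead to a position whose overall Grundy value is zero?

0

Stack A, S = {3, 4, 5, 7}:
G(0) = 0
G(1) = mex{} = 0
G(2) = mex{} = 0
G(3) = mex{0} = 1
G(4) = mex{0,0} = 1
G(5) = mex{0,0,0} = 1
G(6) = mex{1,0,0} = 2
G(7) = mex{1,1,0,0} = 2
G(8) = mex{1,1,1,0} = 2
G(9) = mex{2,1,1,0} = 3
G(10) = mex{2,2,1,1} = 0
G(11) = mex{2,2,2,1} = 0
G(12) = mex{3,2,2,1} = 0
G(13) = mex{0,3,2,2} = 1
G(14) = mex{0,0,3,2} = 1
G_A(14) = 1.
Stack B, S = {3, 9}:
G(0) = 0
G(1) = mex{} = 0
G(2) = mex{} = 0
G(3) = mex{0} = 1
G(4) = mex{0} = 1
G(5) = mex{0} = 1
G(6) = mex{1} = 0
G(7) = mex{1} = 0
G(8) = mex{1} = 0
G(9) = mex{0,0} = 1
G(10) = mex{0,0} = 1
G(11) = mex{0,0} = 1
G(12) = mex{1,1} = 0
G(13) = mex{1,1} = 0
G(14) = mex{1,1} = 0
G(15) = mex{0,0} = 1
G_B(15) = 1.
Combined Grundy value = 1 ⊕ 1 = 0.
A winning move leaves total XOR = 0, i.e. changes one component's Grundy value g to g ⊕ X where X is the current total.
Stack A: target g' = 1⊕0 = 1, but every legal move changes the Grundy value (mex property), so 0 moves.
Stack B: target g' = 1⊕0 = 1, but every legal move changes the Grundy value (mex property), so 0 moves.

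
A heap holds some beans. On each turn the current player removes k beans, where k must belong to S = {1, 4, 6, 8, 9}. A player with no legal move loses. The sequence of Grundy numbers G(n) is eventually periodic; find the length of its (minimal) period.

n :  0  1  2  3  4  5  6  7  8  9 10 11 12 13 14 15 16 17 18 19 20 21 22 23 24 25 26 27 28 29 30 31 32 33 34 35
G :  0  1  0  1  2  0  1  0  1  2  3  2  0  1  2  3  2  0  1  0  1  2  0  1  0  1  2  3  2  0  1  2  3  2  0  1
G(n+17) = G(n) holds for n = 0,…,8 (a full window of length max(S) = 9), so the sequence is purely periodic with period 17.

17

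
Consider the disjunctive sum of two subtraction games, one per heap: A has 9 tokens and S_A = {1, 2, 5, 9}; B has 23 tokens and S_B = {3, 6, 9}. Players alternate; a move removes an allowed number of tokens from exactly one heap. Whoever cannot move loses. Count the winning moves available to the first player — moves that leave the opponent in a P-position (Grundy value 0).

Heap A, S = {1, 2, 5, 9}:
G(0) = 0
G(1) = mex{0} = 1
G(2) = mex{1,0} = 2
G(3) = mex{2,1} = 0
G(4) = mex{0,2} = 1
G(5) = mex{1,0,0} = 2
G(6) = mex{2,1,1} = 0
G(7) = mex{0,2,2} = 1
G(8) = mex{1,0,0} = 2
G(9) = mex{2,1,1,0} = 3
G_A(9) = 3.
Heap B, S = {3, 6, 9}:
n :  0  1  2  3  4  5  6  7  8  9 10 11 12 13 14 15 16 17 18 19 20 21 22 23
G :  0  0  0  1  1  1  2  2  2  3  3  3  0  0  0  1  1  1  2  2  2  3  3  3
G_B(23) = 3.
Combined Grundy value = 3 ⊕ 3 = 0.
A winning move leaves total XOR = 0, i.e. changes one component's Grundy value g to g ⊕ X where X is the current total.
Heap A: target g' = 3⊕0 = 3, but every legal move changes the Grundy value (mex property), so 0 moves.
Heap B: target g' = 3⊕0 = 3, but every legal move changes the Grundy value (mex property), so 0 moves.

0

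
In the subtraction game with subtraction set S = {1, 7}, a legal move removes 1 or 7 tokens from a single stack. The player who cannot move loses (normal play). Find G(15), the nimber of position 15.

1

n :  0  1  2  3  4  5  6  7  8  9 10 11 12 13 14 15
G :  0  1  0  1  0  1  0  1  0  1  0  1  0  1  0  1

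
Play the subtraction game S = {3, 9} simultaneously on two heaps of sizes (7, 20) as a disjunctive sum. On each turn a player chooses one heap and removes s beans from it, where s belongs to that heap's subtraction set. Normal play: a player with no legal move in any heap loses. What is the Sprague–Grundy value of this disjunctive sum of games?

All heaps use S = {3, 9}:
n :  0  1  2  3  4  5  6  7  8  9 10 11 12 13 14 15 16 17 18 19 20
G :  0  0  0  1  1  1  0  0  0  1  1  1  0  0  0  1  1  1  0  0  0
Heap A: G(7) = 0.
Heap B: G(20) = 0.
Combined Grundy value = 0 ⊕ 0 = 0.

0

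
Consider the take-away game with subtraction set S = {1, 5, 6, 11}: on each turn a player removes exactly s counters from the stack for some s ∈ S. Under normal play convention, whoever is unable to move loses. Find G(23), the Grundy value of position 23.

n :  0  1  2  3  4  5  6  7  8  9 10 11 12 13 14 15 16 17 18 19 20 21 22 23
G :  0  1  0  1  0  1  2  3  2  3  2  3  0  1  0  1  0  1  2  3  2  3  2  3

3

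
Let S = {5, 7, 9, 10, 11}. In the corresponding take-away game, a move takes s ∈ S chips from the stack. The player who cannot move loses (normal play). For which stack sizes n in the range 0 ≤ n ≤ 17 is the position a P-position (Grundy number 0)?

n :  0  1  2  3  4  5  6  7  8  9 10 11 12 13 14 15 16 17
G :  0  0  0  0  0  1  1  1  1  1  2  2  2  2  2  3  0  0
P-positions are exactly the n with G(n) = 0.

0, 1, 2, 3, 4, 16, 17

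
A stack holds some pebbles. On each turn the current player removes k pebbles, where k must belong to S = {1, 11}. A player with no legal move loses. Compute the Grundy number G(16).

G(0) = 0
G(1) = mex{0} = 1
G(2) = mex{1} = 0
G(3) = mex{0} = 1
G(4) = mex{1} = 0
G(5) = mex{0} = 1
G(6) = mex{1} = 0
G(7) = mex{0} = 1
G(8) = mex{1} = 0
G(9) = mex{0} = 1
G(10) = mex{1} = 0
G(11) = mex{0,0} = 1
G(12) = mex{1,1} = 0
G(13) = mex{0,0} = 1
G(14) = mex{1,1} = 0
G(15) = mex{0,0} = 1
G(16) = mex{1,1} = 0

0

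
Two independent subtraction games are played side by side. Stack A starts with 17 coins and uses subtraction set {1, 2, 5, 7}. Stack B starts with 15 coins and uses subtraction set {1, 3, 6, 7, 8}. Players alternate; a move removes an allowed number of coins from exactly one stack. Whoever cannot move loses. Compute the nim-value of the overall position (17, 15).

Stack A, S = {1, 2, 5, 7}:
n :  0  1  2  3  4  5  6  7  8  9 10 11 12 13 14 15 16 17
G :  0  1  2  0  1  2  0  1  2  0  1  2  0  1  2  0  1  2
G_A(17) = 2.
Stack B, S = {1, 3, 6, 7, 8}:
n :  0  1  2  3  4  5  6  7  8  9 10 11 12 13 14 15
G :  0  1  0  1  0  1  2  3  2  3  2  3  4  0  1  0
G_B(15) = 0.
Combined Grundy value = 2 ⊕ 0 = 2.

2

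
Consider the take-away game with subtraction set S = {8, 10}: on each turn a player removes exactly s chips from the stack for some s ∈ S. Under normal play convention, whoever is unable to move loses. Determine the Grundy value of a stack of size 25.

0

n :  0  1  2  3  4  5  6  7  8  9 10 11 12 13 14 15 16 17 18 19 20 21 22 23 24 25
G :  0  0  0  0  0  0  0  0  1  1  1  1  1  1  1  1  2  2  0  0  0  0  0  0  0  0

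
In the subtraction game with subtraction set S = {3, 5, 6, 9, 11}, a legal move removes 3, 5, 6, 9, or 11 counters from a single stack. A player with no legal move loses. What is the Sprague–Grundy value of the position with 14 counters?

G(0) = 0
G(1) = mex{} = 0
G(2) = mex{} = 0
G(3) = mex{0} = 1
G(4) = mex{0} = 1
G(5) = mex{0,0} = 1
G(6) = mex{1,0,0} = 2
G(7) = mex{1,0,0} = 2
G(8) = mex{1,1,0} = 2
G(9) = mex{2,1,1,0} = 3
G(10) = mex{2,1,1,0} = 3
G(11) = mex{2,2,1,0,0} = 3
G(12) = mex{3,2,2,1,0} = 4
G(13) = mex{3,2,2,1,0} = 4
G(14) = mex{3,3,2,1,1} = 0

0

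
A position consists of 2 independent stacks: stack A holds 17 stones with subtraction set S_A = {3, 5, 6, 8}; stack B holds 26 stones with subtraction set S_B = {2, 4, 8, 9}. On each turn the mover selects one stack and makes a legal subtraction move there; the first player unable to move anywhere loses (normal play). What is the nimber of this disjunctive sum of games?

Stack A, S = {3, 5, 6, 8}:
G(0) = 0
G(1) = mex{} = 0
G(2) = mex{} = 0
G(3) = mex{0} = 1
G(4) = mex{0} = 1
G(5) = mex{0,0} = 1
G(6) = mex{1,0,0} = 2
G(7) = mex{1,0,0} = 2
G(8) = mex{1,1,0,0} = 2
G(9) = mex{2,1,1,0} = 3
G(10) = mex{2,1,1,0} = 3
G(11) = mex{2,2,1,1} = 0
G(12) = mex{3,2,2,1} = 0
G(13) = mex{3,2,2,1} = 0
G(14) = mex{0,3,2,2} = 1
G(15) = mex{0,3,3,2} = 1
G(16) = mex{0,0,3,2} = 1
G(17) = mex{1,0,0,3} = 2
G_A(17) = 2.
Stack B, S = {2, 4, 8, 9}:
G(0) = 0
G(1) = mex{} = 0
G(2) = mex{0} = 1
G(3) = mex{0} = 1
G(4) = mex{1,0} = 2
G(5) = mex{1,0} = 2
G(6) = mex{2,1} = 0
G(7) = mex{2,1} = 0
G(8) = mex{0,2,0} = 1
G(9) = mex{0,2,0,0} = 1
G(10) = mex{1,0,1,0} = 2
G(11) = mex{1,0,1,1} = 2
G(12) = mex{2,1,2,1} = 0
G(13) = mex{2,1,2,2} = 0
G(14) = mex{0,2,0,2} = 1
G(15) = mex{0,2,0,0} = 1
G(16) = mex{1,0,1,0} = 2
G(17) = mex{1,0,1,1} = 2
G(18) = mex{2,1,2,1} = 0
G(19) = mex{2,1,2,2} = 0
G(20) = mex{0,2,0,2} = 1
G(21) = mex{0,2,0,0} = 1
G(22) = mex{1,0,1,0} = 2
G(23) = mex{1,0,1,1} = 2
G(24) = mex{2,1,2,1} = 0
G(25) = mex{2,1,2,2} = 0
G(26) = mex{0,2,0,2} = 1
G_B(26) = 1.
Combined Grundy value = 2 ⊕ 1 = 3.

3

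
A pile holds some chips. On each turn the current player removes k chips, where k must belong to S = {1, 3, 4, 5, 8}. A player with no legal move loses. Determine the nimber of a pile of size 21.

1

n :  0  1  2  3  4  5  6  7  8  9 10 11 12 13 14 15 16 17 18 19 20 21
G :  0  1  0  1  2  3  2  3  4  0  1  0  1  2  3  2  3  4  0  1  0  1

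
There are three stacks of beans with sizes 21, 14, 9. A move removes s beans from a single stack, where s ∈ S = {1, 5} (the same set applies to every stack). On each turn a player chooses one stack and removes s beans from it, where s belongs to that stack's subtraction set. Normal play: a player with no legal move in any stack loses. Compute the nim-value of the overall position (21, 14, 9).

0

All stacks use S = {1, 5}:
G(0) = 0
G(1) = mex{0} = 1
G(2) = mex{1} = 0
G(3) = mex{0} = 1
G(4) = mex{1} = 0
G(5) = mex{0,0} = 1
G(6) = mex{1,1} = 0
G(7) = mex{0,0} = 1
G(8) = mex{1,1} = 0
G(9) = mex{0,0} = 1
G(10) = mex{1,1} = 0
G(11) = mex{0,0} = 1
G(12) = mex{1,1} = 0
G(13) = mex{0,0} = 1
G(14) = mex{1,1} = 0
G(15) = mex{0,0} = 1
G(16) = mex{1,1} = 0
G(17) = mex{0,0} = 1
G(18) = mex{1,1} = 0
G(19) = mex{0,0} = 1
G(20) = mex{1,1} = 0
G(21) = mex{0,0} = 1
Stack A: G(21) = 1.
Stack B: G(14) = 0.
Stack C: G(9) = 1.
Combined Grundy value = 1 ⊕ 0 ⊕ 1 = 0.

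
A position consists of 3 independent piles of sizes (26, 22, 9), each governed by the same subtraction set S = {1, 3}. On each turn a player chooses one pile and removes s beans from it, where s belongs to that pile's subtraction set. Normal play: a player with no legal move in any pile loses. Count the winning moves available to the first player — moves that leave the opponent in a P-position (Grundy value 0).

All piles use S = {1, 3}:
G(0) = 0
G(1) = mex{0} = 1
G(2) = mex{1} = 0
G(3) = mex{0,0} = 1
G(4) = mex{1,1} = 0
G(5) = mex{0,0} = 1
G(6) = mex{1,1} = 0
G(7) = mex{0,0} = 1
G(8) = mex{1,1} = 0
G(9) = mex{0,0} = 1
G(10) = mex{1,1} = 0
G(11) = mex{0,0} = 1
G(12) = mex{1,1} = 0
G(13) = mex{0,0} = 1
G(14) = mex{1,1} = 0
G(15) = mex{0,0} = 1
G(16) = mex{1,1} = 0
G(17) = mex{0,0} = 1
G(18) = mex{1,1} = 0
G(19) = mex{0,0} = 1
G(20) = mex{1,1} = 0
G(21) = mex{0,0} = 1
G(22) = mex{1,1} = 0
G(23) = mex{0,0} = 1
G(24) = mex{1,1} = 0
G(25) = mex{0,0} = 1
G(26) = mex{1,1} = 0
Pile A: G(26) = 0.
Pile B: G(22) = 0.
Pile C: G(9) = 1.
Combined Grundy value = 0 ⊕ 0 ⊕ 1 = 1.
A winning move leaves total XOR = 0, i.e. changes one component's Grundy value g to g ⊕ X where X is the current total.
Pile A: need g' = 0⊕1 = 1. Options: 26−1→G=1, 26−3→G=1. Hits: 2.
Pile B: need g' = 0⊕1 = 1. Options: 22−1→G=1, 22−3→G=1. Hits: 2.
Pile C: need g' = 1⊕1 = 0. Options: 9−1→G=0, 9−3→G=0. Hits: 2.

6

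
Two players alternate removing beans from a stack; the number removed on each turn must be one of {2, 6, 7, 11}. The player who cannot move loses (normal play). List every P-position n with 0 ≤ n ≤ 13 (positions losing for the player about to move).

0, 1, 4, 5, 9, 13

n :  0  1  2  3  4  5  6  7  8  9 10 11 12 13
G :  0  0  1  1  0  0  1  1  2  0  3  1  2  0
P-positions are exactly the n with G(n) = 0.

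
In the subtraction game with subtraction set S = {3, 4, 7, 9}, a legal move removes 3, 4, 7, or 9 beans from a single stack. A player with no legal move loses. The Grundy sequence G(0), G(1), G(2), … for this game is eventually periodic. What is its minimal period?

G(0) = 0
G(1) = mex{} = 0
G(2) = mex{} = 0
G(3) = mex{0} = 1
G(4) = mex{0,0} = 1
G(5) = mex{0,0} = 1
G(6) = mex{1,0} = 2
G(7) = mex{1,1,0} = 2
G(8) = mex{1,1,0} = 2
G(9) = mex{2,1,0,0} = 3
G(10) = mex{2,2,1,0} = 3
G(11) = mex{2,2,1,0} = 3
G(12) = mex{3,2,1,1} = 0
G(13) = mex{3,3,2,1} = 0
G(14) = mex{3,3,2,1} = 0
G(15) = mex{0,3,2,2} = 1
G(16) = mex{0,0,3,2} = 1
G(17) = mex{0,0,3,2} = 1
G(18) = mex{1,0,3,3} = 2
G(19) = mex{1,1,0,3} = 2
G(20) = mex{1,1,0,3} = 2
G(21) = mex{2,1,0,0} = 3
G(22) = mex{2,2,1,0} = 3
G(23) = mex{2,2,1,0} = 3
G(24) = mex{3,2,1,1} = 0
G(25) = mex{3,3,2,1} = 0
G(n+12) = G(n) holds for n = 0,…,8 (a full window of length max(S) = 9), so the sequence is purely periodic with period 12.

12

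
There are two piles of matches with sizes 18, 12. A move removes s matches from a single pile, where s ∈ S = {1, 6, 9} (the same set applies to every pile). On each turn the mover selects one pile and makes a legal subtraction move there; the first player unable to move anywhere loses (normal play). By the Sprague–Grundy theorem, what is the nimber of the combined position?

1

All piles use S = {1, 6, 9}:
G(0) = 0
G(1) = mex{0} = 1
G(2) = mex{1} = 0
G(3) = mex{0} = 1
G(4) = mex{1} = 0
G(5) = mex{0} = 1
G(6) = mex{1,0} = 2
G(7) = mex{2,1} = 0
G(8) = mex{0,0} = 1
G(9) = mex{1,1,0} = 2
G(10) = mex{2,0,1} = 3
G(11) = mex{3,1,0} = 2
G(12) = mex{2,2,1} = 0
G(13) = mex{0,0,0} = 1
G(14) = mex{1,1,1} = 0
G(15) = mex{0,2,2} = 1
G(16) = mex{1,3,0} = 2
G(17) = mex{2,2,1} = 0
G(18) = mex{0,0,2} = 1
Pile A: G(18) = 1.
Pile B: G(12) = 0.
Combined Grundy value = 1 ⊕ 0 = 1.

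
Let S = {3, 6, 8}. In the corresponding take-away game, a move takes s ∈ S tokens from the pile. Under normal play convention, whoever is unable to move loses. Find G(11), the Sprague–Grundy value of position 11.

G(0) = 0
G(1) = mex{} = 0
G(2) = mex{} = 0
G(3) = mex{0} = 1
G(4) = mex{0} = 1
G(5) = mex{0} = 1
G(6) = mex{1,0} = 2
G(7) = mex{1,0} = 2
G(8) = mex{1,0,0} = 2
G(9) = mex{2,1,0} = 3
G(10) = mex{2,1,0} = 3
G(11) = mex{2,1,1} = 0

0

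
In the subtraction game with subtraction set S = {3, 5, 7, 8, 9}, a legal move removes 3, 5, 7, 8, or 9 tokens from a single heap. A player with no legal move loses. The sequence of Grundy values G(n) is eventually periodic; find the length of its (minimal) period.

G(0) = 0
G(1) = mex{} = 0
G(2) = mex{} = 0
G(3) = mex{0} = 1
G(4) = mex{0} = 1
G(5) = mex{0,0} = 1
G(6) = mex{1,0} = 2
G(7) = mex{1,0,0} = 2
G(8) = mex{1,1,0,0} = 2
G(9) = mex{2,1,0,0,0} = 3
G(10) = mex{2,1,1,0,0} = 3
G(11) = mex{2,2,1,1,0} = 3
G(12) = mex{3,2,1,1,1} = 0
G(13) = mex{3,2,2,1,1} = 0
G(14) = mex{3,3,2,2,1} = 0
G(15) = mex{0,3,2,2,2} = 1
G(16) = mex{0,3,3,2,2} = 1
G(17) = mex{0,0,3,3,2} = 1
G(18) = mex{1,0,3,3,3} = 2
G(19) = mex{1,0,0,3,3} = 2
G(20) = mex{1,1,0,0,3} = 2
G(21) = mex{2,1,0,0,0} = 3
G(22) = mex{2,1,1,0,0} = 3
G(23) = mex{2,2,1,1,0} = 3
G(24) = mex{3,2,1,1,1} = 0
G(25) = mex{3,2,2,1,1} = 0
G(n+12) = G(n) holds for n = 0,…,8 (a full window of length max(S) = 9), so the sequence is purely periodic with period 12.

12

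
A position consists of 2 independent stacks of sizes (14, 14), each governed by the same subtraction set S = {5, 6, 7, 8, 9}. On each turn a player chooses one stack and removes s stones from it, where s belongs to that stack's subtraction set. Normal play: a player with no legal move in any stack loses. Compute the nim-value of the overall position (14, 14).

All stacks use S = {5, 6, 7, 8, 9}:
n :  0  1  2  3  4  5  6  7  8  9 10 11 12 13 14
G :  0  0  0  0  0  1  1  1  1  1  2  2  2  2  0
Stack A: G(14) = 0.
Stack B: G(14) = 0.
Combined Grundy value = 0 ⊕ 0 = 0.

0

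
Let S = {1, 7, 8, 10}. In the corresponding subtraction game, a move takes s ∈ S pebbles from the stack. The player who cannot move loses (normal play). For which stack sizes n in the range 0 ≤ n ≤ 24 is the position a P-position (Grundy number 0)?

G(0) = 0
G(1) = mex{0} = 1
G(2) = mex{1} = 0
G(3) = mex{0} = 1
G(4) = mex{1} = 0
G(5) = mex{0} = 1
G(6) = mex{1} = 0
G(7) = mex{0,0} = 1
G(8) = mex{1,1,0} = 2
G(9) = mex{2,0,1} = 3
G(10) = mex{3,1,0,0} = 2
G(11) = mex{2,0,1,1} = 3
G(12) = mex{3,1,0,0} = 2
G(13) = mex{2,0,1,1} = 3
G(14) = mex{3,1,0,0} = 2
G(15) = mex{2,2,1,1} = 0
G(16) = mex{0,3,2,0} = 1
G(17) = mex{1,2,3,1} = 0
G(18) = mex{0,3,2,2} = 1
G(19) = mex{1,2,3,3} = 0
G(20) = mex{0,3,2,2} = 1
G(21) = mex{1,2,3,3} = 0
G(22) = mex{0,0,2,2} = 1
G(23) = mex{1,1,0,3} = 2
G(24) = mex{2,0,1,2} = 3
P-positions are exactly the n with G(n) = 0.

0, 2, 4, 6, 15, 17, 19, 21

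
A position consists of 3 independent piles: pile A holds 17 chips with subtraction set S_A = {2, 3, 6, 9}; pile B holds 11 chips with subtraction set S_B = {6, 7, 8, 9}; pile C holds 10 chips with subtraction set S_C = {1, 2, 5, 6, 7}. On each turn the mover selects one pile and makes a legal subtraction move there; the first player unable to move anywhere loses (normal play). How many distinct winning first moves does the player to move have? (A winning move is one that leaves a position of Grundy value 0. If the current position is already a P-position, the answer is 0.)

Pile A, S = {2, 3, 6, 9}:
n :  0  1  2  3  4  5  6  7  8  9 10 11 12 13 14 15 16 17
G :  0  0  1  1  2  0  3  1  2  2  3  3  0  0  1  1  2  0
G_A(17) = 0.
Pile B, S = {6, 7, 8, 9}:
n :  0  1  2  3  4  5  6  7  8  9 10 11
G :  0  0  0  0  0  0  1  1  1  1  1  1
G_B(11) = 1.
Pile C, S = {1, 2, 5, 6, 7}:
G(0) = 0
G(1) = mex{0} = 1
G(2) = mex{1,0} = 2
G(3) = mex{2,1} = 0
G(4) = mex{0,2} = 1
G(5) = mex{1,0,0} = 2
G(6) = mex{2,1,1,0} = 3
G(7) = mex{3,2,2,1,0} = 4
G(8) = mex{4,3,0,2,1} = 5
G(9) = mex{5,4,1,0,2} = 3
G(10) = mex{3,5,2,1,0} = 4
G_C(10) = 4.
Combined Grundy value = 0 ⊕ 1 ⊕ 4 = 5.
A winning move leaves total XOR = 0, i.e. changes one component's Grundy value g to g ⊕ X where X is the current total.
Pile A: need g' = 0⊕5 = 5. Options: 17−2→G=1, 17−3→G=1, 17−6→G=3, 17−9→G=2. Hits: 0.
Pile B: need g' = 1⊕5 = 4. Options: 11−6→G=0, 11−7→G=0, 11−8→G=0, 11−9→G=0. Hits: 0.
Pile C: need g' = 4⊕5 = 1. Options: 10−1→G=3, 10−2→G=5, 10−5→G=2, 10−6→G=1, 10−7→G=0. Hits: 1.

1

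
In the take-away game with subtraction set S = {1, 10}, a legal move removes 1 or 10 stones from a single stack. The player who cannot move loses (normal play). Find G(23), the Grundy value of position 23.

1

G(0) = 0
G(1) = mex{0} = 1
G(2) = mex{1} = 0
G(3) = mex{0} = 1
G(4) = mex{1} = 0
G(5) = mex{0} = 1
G(6) = mex{1} = 0
G(7) = mex{0} = 1
G(8) = mex{1} = 0
G(9) = mex{0} = 1
G(10) = mex{1,0} = 2
G(11) = mex{2,1} = 0
G(12) = mex{0,0} = 1
G(13) = mex{1,1} = 0
G(14) = mex{0,0} = 1
G(15) = mex{1,1} = 0
G(16) = mex{0,0} = 1
G(17) = mex{1,1} = 0
G(18) = mex{0,0} = 1
G(19) = mex{1,1} = 0
G(20) = mex{0,2} = 1
G(21) = mex{1,0} = 2
G(22) = mex{2,1} = 0
G(23) = mex{0,0} = 1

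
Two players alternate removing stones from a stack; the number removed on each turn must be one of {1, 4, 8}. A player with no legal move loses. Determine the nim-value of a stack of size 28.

n :  0  1  2  3  4  5  6  7  8  9 10 11 12 13 14 15 16 17 18 19 20 21 22 23 24 25 26 27 28
G :  0  1  0  1  2  0  1  0  1  2  3  2  0  1  0  1  2  0  1  0  1  2  3  2  0  1  0  1  2

2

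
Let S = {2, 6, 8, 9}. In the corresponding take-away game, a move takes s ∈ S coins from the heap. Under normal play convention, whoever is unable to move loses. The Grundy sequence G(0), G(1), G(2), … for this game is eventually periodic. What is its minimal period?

G(0) = 0
G(1) = mex{} = 0
G(2) = mex{0} = 1
G(3) = mex{0} = 1
G(4) = mex{1} = 0
G(5) = mex{1} = 0
G(6) = mex{0,0} = 1
G(7) = mex{0,0} = 1
G(8) = mex{1,1,0} = 2
G(9) = mex{1,1,0,0} = 2
G(10) = mex{2,0,1,0} = 3
G(11) = mex{2,0,1,1} = 3
G(12) = mex{3,1,0,1} = 2
G(13) = mex{3,1,0,0} = 2
G(14) = mex{2,2,1,0} = 3
G(15) = mex{2,2,1,1} = 0
G(16) = mex{3,3,2,1} = 0
G(17) = mex{0,3,2,2} = 1
G(18) = mex{0,2,3,2} = 1
G(19) = mex{1,2,3,3} = 0
G(20) = mex{1,3,2,3} = 0
G(21) = mex{0,0,2,2} = 1
G(22) = mex{0,0,3,2} = 1
G(23) = mex{1,1,0,3} = 2
G(24) = mex{1,1,0,0} = 2
G(25) = mex{2,0,1,0} = 3
G(26) = mex{2,0,1,1} = 3
G(27) = mex{3,1,0,1} = 2
G(28) = mex{3,1,0,0} = 2
G(29) = mex{2,2,1,0} = 3
G(30) = mex{2,2,1,1} = 0
G(31) = mex{3,3,2,1} = 0
G(n+15) = G(n) holds for n = 0,…,8 (a full window of length max(S) = 9), so the sequence is purely periodic with period 15.

15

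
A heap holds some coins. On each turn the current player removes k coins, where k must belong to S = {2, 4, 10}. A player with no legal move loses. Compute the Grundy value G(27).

1

G(0) = 0
G(1) = mex{} = 0
G(2) = mex{0} = 1
G(3) = mex{0} = 1
G(4) = mex{1,0} = 2
G(5) = mex{1,0} = 2
G(6) = mex{2,1} = 0
G(7) = mex{2,1} = 0
G(8) = mex{0,2} = 1
G(9) = mex{0,2} = 1
G(10) = mex{1,0,0} = 2
G(11) = mex{1,0,0} = 2
G(12) = mex{2,1,1} = 0
G(13) = mex{2,1,1} = 0
G(14) = mex{0,2,2} = 1
G(15) = mex{0,2,2} = 1
G(16) = mex{1,0,0} = 2
G(17) = mex{1,0,0} = 2
G(18) = mex{2,1,1} = 0
G(19) = mex{2,1,1} = 0
G(20) = mex{0,2,2} = 1
G(21) = mex{0,2,2} = 1
G(22) = mex{1,0,0} = 2
G(23) = mex{1,0,0} = 2
G(24) = mex{2,1,1} = 0
G(25) = mex{2,1,1} = 0
G(26) = mex{0,2,2} = 1
G(27) = mex{0,2,2} = 1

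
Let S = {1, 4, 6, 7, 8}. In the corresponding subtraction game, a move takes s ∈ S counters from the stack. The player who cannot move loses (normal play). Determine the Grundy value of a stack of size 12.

5

G(0) = 0
G(1) = mex{0} = 1
G(2) = mex{1} = 0
G(3) = mex{0} = 1
G(4) = mex{1,0} = 2
G(5) = mex{2,1} = 0
G(6) = mex{0,0,0} = 1
G(7) = mex{1,1,1,0} = 2
G(8) = mex{2,2,0,1,0} = 3
G(9) = mex{3,0,1,0,1} = 2
G(10) = mex{2,1,2,1,0} = 3
G(11) = mex{3,2,0,2,1} = 4
G(12) = mex{4,3,1,0,2} = 5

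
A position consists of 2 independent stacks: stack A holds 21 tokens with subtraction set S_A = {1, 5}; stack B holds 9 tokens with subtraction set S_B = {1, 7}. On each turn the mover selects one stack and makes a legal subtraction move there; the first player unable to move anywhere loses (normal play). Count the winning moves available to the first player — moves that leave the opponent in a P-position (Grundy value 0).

Stack A, S = {1, 5}:
n :  0  1  2  3  4  5  6  7  8  9 10 11 12 13 14 15 16 17 18 19 20 21
G :  0  1  0  1  0  1  0  1  0  1  0  1  0  1  0  1  0  1  0  1  0  1
G_A(21) = 1.
Stack B, S = {1, 7}:
n : 0 1 2 3 4 5 6 7 8 9
G : 0 1 0 1 0 1 0 1 0 1
G_B(9) = 1.
Combined Grundy value = 1 ⊕ 1 = 0.
A winning move leaves total XOR = 0, i.e. changes one component's Grundy value g to g ⊕ X where X is the current total.
Stack A: target g' = 1⊕0 = 1, but every legal move changes the Grundy value (mex property), so 0 moves.
Stack B: target g' = 1⊕0 = 1, but every legal move changes the Grundy value (mex property), so 0 moves.

0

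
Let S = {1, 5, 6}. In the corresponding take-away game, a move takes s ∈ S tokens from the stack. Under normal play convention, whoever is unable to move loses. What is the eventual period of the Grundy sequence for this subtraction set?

11

G(0) = 0
G(1) = mex{0} = 1
G(2) = mex{1} = 0
G(3) = mex{0} = 1
G(4) = mex{1} = 0
G(5) = mex{0,0} = 1
G(6) = mex{1,1,0} = 2
G(7) = mex{2,0,1} = 3
G(8) = mex{3,1,0} = 2
G(9) = mex{2,0,1} = 3
G(10) = mex{3,1,0} = 2
G(11) = mex{2,2,1} = 0
G(12) = mex{0,3,2} = 1
G(13) = mex{1,2,3} = 0
G(14) = mex{0,3,2} = 1
G(15) = mex{1,2,3} = 0
G(16) = mex{0,0,2} = 1
G(17) = mex{1,1,0} = 2
G(18) = mex{2,0,1} = 3
G(19) = mex{3,1,0} = 2
G(20) = mex{2,0,1} = 3
G(21) = mex{3,1,0} = 2
G(22) = mex{2,2,1} = 0
G(23) = mex{0,3,2} = 1
G(n+11) = G(n) holds for n = 0,…,5 (a full window of length max(S) = 6), so the sequence is purely periodic with period 11.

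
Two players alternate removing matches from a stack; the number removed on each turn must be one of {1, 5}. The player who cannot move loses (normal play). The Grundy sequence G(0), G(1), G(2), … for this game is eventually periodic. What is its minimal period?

2

G(0) = 0
G(1) = mex{0} = 1
G(2) = mex{1} = 0
G(3) = mex{0} = 1
G(4) = mex{1} = 0
G(5) = mex{0,0} = 1
G(6) = mex{1,1} = 0
G(7) = mex{0,0} = 1
G(8) = mex{1,1} = 0
G(9) = mex{0,0} = 1
G(10) = mex{1,1} = 0
G(11) = mex{0,0} = 1
G(12) = mex{1,1} = 0
G(13) = mex{0,0} = 1
G(14) = mex{1,1} = 0
G(n+2) = G(n) holds for n = 0,…,4 (a full window of length max(S) = 5), so the sequence is purely periodic with period 2.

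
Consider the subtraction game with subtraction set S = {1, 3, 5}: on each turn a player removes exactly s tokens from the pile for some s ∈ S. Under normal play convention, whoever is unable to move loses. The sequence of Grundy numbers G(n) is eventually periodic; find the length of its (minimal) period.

n :  0  1  2  3  4  5  6  7  8  9 10 11 12 13 14
G :  0  1  0  1  0  1  0  1  0  1  0  1  0  1  0
G(n+2) = G(n) holds for n = 0,…,4 (a full window of length max(S) = 5), so the sequence is purely periodic with period 2.

2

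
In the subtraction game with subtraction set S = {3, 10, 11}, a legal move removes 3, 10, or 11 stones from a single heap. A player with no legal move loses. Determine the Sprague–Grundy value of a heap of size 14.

0

G(0) = 0
G(1) = mex{} = 0
G(2) = mex{} = 0
G(3) = mex{0} = 1
G(4) = mex{0} = 1
G(5) = mex{0} = 1
G(6) = mex{1} = 0
G(7) = mex{1} = 0
G(8) = mex{1} = 0
G(9) = mex{0} = 1
G(10) = mex{0,0} = 1
G(11) = mex{0,0,0} = 1
G(12) = mex{1,0,0} = 2
G(13) = mex{1,1,0} = 2
G(14) = mex{1,1,1} = 0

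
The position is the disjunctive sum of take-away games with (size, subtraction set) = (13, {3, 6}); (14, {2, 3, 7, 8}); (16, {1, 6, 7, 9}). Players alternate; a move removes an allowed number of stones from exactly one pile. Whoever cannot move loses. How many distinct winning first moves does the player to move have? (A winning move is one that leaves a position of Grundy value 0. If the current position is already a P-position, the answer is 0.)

5

Pile A, S = {3, 6}:
n :  0  1  2  3  4  5  6  7  8  9 10 11 12 13
G :  0  0  0  1  1  1  2  2  2  0  0  0  1  1
G_A(13) = 1.
Pile B, S = {2, 3, 7, 8}:
n :  0  1  2  3  4  5  6  7  8  9 10 11 12 13 14
G :  0  0  1  1  2  0  0  1  1  2  0  0  1  1  2
G_B(14) = 2.
Pile C, S = {1, 6, 7, 9}:
n :  0  1  2  3  4  5  6  7  8  9 10 11 12 13 14 15 16
G :  0  1  0  1  0  1  2  3  2  3  2  3  0  1  0  1  0
G_C(16) = 0.
Combined Grundy value = 1 ⊕ 2 ⊕ 0 = 3.
A winning move leaves total XOR = 0, i.e. changes one component's Grundy value g to g ⊕ X where X is the current total.
Pile A: need g' = 1⊕3 = 2. Options: 13−3→G=0, 13−6→G=2. Hits: 1.
Pile B: need g' = 2⊕3 = 1. Options: 14−2→G=1, 14−3→G=0, 14−7→G=1, 14−8→G=0. Hits: 2.
Pile C: need g' = 0⊕3 = 3. Options: 16−1→G=1, 16−6→G=2, 16−7→G=3, 16−9→G=3. Hits: 2.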